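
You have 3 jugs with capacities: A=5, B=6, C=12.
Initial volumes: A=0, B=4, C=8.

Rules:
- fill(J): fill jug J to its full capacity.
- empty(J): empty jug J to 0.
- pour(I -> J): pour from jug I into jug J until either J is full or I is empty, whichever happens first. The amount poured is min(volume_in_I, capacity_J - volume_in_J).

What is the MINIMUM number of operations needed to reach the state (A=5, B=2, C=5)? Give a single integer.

BFS from (A=0, B=4, C=8). One shortest path:
  1. fill(A) -> (A=5 B=4 C=8)
  2. fill(B) -> (A=5 B=6 C=8)
  3. pour(B -> C) -> (A=5 B=2 C=12)
  4. empty(C) -> (A=5 B=2 C=0)
  5. pour(A -> C) -> (A=0 B=2 C=5)
  6. fill(A) -> (A=5 B=2 C=5)
Reached target in 6 moves.

Answer: 6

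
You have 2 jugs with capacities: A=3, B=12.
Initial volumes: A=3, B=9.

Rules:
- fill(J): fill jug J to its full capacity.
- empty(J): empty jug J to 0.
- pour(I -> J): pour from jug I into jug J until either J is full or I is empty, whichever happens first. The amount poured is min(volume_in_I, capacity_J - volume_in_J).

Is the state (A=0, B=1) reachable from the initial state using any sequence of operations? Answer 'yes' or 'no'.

Answer: no

Derivation:
BFS explored all 10 reachable states.
Reachable set includes: (0,0), (0,3), (0,6), (0,9), (0,12), (3,0), (3,3), (3,6), (3,9), (3,12)
Target (A=0, B=1) not in reachable set → no.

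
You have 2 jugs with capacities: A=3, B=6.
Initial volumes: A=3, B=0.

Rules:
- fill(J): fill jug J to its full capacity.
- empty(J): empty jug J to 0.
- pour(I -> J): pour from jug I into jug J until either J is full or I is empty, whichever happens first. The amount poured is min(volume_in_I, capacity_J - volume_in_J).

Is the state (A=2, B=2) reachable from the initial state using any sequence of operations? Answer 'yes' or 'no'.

Answer: no

Derivation:
BFS explored all 6 reachable states.
Reachable set includes: (0,0), (0,3), (0,6), (3,0), (3,3), (3,6)
Target (A=2, B=2) not in reachable set → no.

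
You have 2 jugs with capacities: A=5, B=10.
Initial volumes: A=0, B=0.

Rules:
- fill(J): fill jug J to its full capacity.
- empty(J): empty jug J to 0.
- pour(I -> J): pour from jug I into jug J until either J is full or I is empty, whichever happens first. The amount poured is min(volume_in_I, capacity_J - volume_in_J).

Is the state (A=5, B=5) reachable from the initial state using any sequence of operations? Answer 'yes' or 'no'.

BFS from (A=0, B=0):
  1. fill(B) -> (A=0 B=10)
  2. pour(B -> A) -> (A=5 B=5)
Target reached → yes.

Answer: yes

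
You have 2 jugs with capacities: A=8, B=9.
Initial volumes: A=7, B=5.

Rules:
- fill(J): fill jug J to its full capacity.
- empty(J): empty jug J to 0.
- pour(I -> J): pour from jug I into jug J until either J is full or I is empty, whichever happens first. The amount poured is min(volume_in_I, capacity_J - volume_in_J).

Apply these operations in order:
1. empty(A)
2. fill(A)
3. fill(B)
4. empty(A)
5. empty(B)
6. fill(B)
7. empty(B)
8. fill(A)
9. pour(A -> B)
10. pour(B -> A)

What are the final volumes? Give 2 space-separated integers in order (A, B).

Step 1: empty(A) -> (A=0 B=5)
Step 2: fill(A) -> (A=8 B=5)
Step 3: fill(B) -> (A=8 B=9)
Step 4: empty(A) -> (A=0 B=9)
Step 5: empty(B) -> (A=0 B=0)
Step 6: fill(B) -> (A=0 B=9)
Step 7: empty(B) -> (A=0 B=0)
Step 8: fill(A) -> (A=8 B=0)
Step 9: pour(A -> B) -> (A=0 B=8)
Step 10: pour(B -> A) -> (A=8 B=0)

Answer: 8 0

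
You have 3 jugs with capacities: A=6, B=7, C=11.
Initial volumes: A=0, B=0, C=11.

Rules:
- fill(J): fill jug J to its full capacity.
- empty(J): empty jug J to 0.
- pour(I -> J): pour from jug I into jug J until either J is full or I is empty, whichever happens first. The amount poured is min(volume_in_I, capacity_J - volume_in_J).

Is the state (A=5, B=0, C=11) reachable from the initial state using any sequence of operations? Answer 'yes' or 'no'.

BFS from (A=0, B=0, C=11):
  1. pour(C -> A) -> (A=6 B=0 C=5)
  2. empty(A) -> (A=0 B=0 C=5)
  3. pour(C -> A) -> (A=5 B=0 C=0)
  4. fill(C) -> (A=5 B=0 C=11)
Target reached → yes.

Answer: yes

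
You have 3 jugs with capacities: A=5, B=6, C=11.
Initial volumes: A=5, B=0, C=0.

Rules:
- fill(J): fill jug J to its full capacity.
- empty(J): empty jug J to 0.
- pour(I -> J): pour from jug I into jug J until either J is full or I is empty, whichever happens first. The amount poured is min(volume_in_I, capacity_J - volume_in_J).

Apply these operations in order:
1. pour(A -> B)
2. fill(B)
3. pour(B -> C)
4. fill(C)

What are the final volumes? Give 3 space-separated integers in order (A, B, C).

Step 1: pour(A -> B) -> (A=0 B=5 C=0)
Step 2: fill(B) -> (A=0 B=6 C=0)
Step 3: pour(B -> C) -> (A=0 B=0 C=6)
Step 4: fill(C) -> (A=0 B=0 C=11)

Answer: 0 0 11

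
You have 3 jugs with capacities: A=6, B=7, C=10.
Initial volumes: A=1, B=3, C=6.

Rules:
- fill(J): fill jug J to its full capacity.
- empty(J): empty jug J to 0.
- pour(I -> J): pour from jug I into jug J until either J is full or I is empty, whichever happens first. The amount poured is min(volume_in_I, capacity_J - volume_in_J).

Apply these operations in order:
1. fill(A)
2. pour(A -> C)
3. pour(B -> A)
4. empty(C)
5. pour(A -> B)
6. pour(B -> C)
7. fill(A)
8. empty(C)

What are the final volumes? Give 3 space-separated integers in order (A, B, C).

Step 1: fill(A) -> (A=6 B=3 C=6)
Step 2: pour(A -> C) -> (A=2 B=3 C=10)
Step 3: pour(B -> A) -> (A=5 B=0 C=10)
Step 4: empty(C) -> (A=5 B=0 C=0)
Step 5: pour(A -> B) -> (A=0 B=5 C=0)
Step 6: pour(B -> C) -> (A=0 B=0 C=5)
Step 7: fill(A) -> (A=6 B=0 C=5)
Step 8: empty(C) -> (A=6 B=0 C=0)

Answer: 6 0 0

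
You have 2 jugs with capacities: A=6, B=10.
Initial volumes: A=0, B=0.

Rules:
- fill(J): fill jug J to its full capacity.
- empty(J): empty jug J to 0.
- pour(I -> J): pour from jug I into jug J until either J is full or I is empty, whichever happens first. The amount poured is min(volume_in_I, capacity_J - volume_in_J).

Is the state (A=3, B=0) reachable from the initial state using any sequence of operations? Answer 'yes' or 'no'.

Answer: no

Derivation:
BFS explored all 16 reachable states.
Reachable set includes: (0,0), (0,2), (0,4), (0,6), (0,8), (0,10), (2,0), (2,10), (4,0), (4,10), (6,0), (6,2) ...
Target (A=3, B=0) not in reachable set → no.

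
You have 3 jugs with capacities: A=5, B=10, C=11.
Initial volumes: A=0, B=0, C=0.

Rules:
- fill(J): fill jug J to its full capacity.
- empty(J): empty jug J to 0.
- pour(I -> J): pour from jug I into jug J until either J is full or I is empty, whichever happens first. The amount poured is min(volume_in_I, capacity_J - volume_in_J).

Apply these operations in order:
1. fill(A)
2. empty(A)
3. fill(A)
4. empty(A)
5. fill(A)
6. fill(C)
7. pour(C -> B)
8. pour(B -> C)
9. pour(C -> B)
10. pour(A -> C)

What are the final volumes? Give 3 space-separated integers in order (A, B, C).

Step 1: fill(A) -> (A=5 B=0 C=0)
Step 2: empty(A) -> (A=0 B=0 C=0)
Step 3: fill(A) -> (A=5 B=0 C=0)
Step 4: empty(A) -> (A=0 B=0 C=0)
Step 5: fill(A) -> (A=5 B=0 C=0)
Step 6: fill(C) -> (A=5 B=0 C=11)
Step 7: pour(C -> B) -> (A=5 B=10 C=1)
Step 8: pour(B -> C) -> (A=5 B=0 C=11)
Step 9: pour(C -> B) -> (A=5 B=10 C=1)
Step 10: pour(A -> C) -> (A=0 B=10 C=6)

Answer: 0 10 6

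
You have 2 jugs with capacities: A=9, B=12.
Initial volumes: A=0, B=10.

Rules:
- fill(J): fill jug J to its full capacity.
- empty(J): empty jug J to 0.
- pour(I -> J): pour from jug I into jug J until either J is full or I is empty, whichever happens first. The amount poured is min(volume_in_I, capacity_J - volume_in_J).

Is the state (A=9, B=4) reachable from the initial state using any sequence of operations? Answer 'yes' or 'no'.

BFS from (A=0, B=10):
  1. pour(B -> A) -> (A=9 B=1)
  2. empty(A) -> (A=0 B=1)
  3. pour(B -> A) -> (A=1 B=0)
  4. fill(B) -> (A=1 B=12)
  5. pour(B -> A) -> (A=9 B=4)
Target reached → yes.

Answer: yes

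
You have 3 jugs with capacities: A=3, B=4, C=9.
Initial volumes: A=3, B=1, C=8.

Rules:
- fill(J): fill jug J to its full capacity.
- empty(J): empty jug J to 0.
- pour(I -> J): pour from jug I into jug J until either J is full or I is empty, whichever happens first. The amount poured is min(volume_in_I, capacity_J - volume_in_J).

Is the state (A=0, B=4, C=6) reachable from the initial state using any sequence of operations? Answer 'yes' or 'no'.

BFS from (A=3, B=1, C=8):
  1. empty(A) -> (A=0 B=1 C=8)
  2. fill(C) -> (A=0 B=1 C=9)
  3. pour(C -> B) -> (A=0 B=4 C=6)
Target reached → yes.

Answer: yes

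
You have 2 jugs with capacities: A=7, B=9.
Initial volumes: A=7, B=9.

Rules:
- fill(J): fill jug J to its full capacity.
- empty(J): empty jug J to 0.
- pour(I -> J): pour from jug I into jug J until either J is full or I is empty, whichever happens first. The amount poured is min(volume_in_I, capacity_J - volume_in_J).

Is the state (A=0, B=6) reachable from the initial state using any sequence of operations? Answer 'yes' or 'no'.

BFS from (A=7, B=9):
  1. empty(A) -> (A=0 B=9)
  2. pour(B -> A) -> (A=7 B=2)
  3. empty(A) -> (A=0 B=2)
  4. pour(B -> A) -> (A=2 B=0)
  5. fill(B) -> (A=2 B=9)
  6. pour(B -> A) -> (A=7 B=4)
  7. empty(A) -> (A=0 B=4)
  8. pour(B -> A) -> (A=4 B=0)
  9. fill(B) -> (A=4 B=9)
  10. pour(B -> A) -> (A=7 B=6)
  11. empty(A) -> (A=0 B=6)
Target reached → yes.

Answer: yes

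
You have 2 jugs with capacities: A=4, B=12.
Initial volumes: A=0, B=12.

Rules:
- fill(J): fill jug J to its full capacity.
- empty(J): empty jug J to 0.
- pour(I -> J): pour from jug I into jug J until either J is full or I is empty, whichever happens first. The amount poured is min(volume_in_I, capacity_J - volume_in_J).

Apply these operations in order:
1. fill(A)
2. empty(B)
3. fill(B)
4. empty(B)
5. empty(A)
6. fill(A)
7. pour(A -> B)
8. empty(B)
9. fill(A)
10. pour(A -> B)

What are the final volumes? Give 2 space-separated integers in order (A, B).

Step 1: fill(A) -> (A=4 B=12)
Step 2: empty(B) -> (A=4 B=0)
Step 3: fill(B) -> (A=4 B=12)
Step 4: empty(B) -> (A=4 B=0)
Step 5: empty(A) -> (A=0 B=0)
Step 6: fill(A) -> (A=4 B=0)
Step 7: pour(A -> B) -> (A=0 B=4)
Step 8: empty(B) -> (A=0 B=0)
Step 9: fill(A) -> (A=4 B=0)
Step 10: pour(A -> B) -> (A=0 B=4)

Answer: 0 4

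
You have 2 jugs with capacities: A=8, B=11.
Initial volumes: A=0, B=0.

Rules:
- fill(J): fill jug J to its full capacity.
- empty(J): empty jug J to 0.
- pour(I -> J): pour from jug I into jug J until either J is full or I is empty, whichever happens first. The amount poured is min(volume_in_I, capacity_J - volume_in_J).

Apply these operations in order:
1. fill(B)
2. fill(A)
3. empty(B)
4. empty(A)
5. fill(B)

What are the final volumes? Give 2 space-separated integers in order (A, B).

Step 1: fill(B) -> (A=0 B=11)
Step 2: fill(A) -> (A=8 B=11)
Step 3: empty(B) -> (A=8 B=0)
Step 4: empty(A) -> (A=0 B=0)
Step 5: fill(B) -> (A=0 B=11)

Answer: 0 11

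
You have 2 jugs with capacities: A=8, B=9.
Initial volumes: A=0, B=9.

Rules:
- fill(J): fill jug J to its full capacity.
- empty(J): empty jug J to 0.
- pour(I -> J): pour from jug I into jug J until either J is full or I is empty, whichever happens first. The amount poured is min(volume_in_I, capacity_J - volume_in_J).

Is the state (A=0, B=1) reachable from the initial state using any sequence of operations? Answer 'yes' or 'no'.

Answer: yes

Derivation:
BFS from (A=0, B=9):
  1. pour(B -> A) -> (A=8 B=1)
  2. empty(A) -> (A=0 B=1)
Target reached → yes.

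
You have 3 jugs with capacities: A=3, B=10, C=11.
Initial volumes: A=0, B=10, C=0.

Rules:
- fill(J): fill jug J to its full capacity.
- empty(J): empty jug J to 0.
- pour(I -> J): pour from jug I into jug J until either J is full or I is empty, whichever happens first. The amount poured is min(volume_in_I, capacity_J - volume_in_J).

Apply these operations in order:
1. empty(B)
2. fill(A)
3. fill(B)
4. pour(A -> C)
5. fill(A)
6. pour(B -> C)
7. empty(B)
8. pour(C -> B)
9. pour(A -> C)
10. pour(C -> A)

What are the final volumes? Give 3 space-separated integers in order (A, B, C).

Answer: 3 10 1

Derivation:
Step 1: empty(B) -> (A=0 B=0 C=0)
Step 2: fill(A) -> (A=3 B=0 C=0)
Step 3: fill(B) -> (A=3 B=10 C=0)
Step 4: pour(A -> C) -> (A=0 B=10 C=3)
Step 5: fill(A) -> (A=3 B=10 C=3)
Step 6: pour(B -> C) -> (A=3 B=2 C=11)
Step 7: empty(B) -> (A=3 B=0 C=11)
Step 8: pour(C -> B) -> (A=3 B=10 C=1)
Step 9: pour(A -> C) -> (A=0 B=10 C=4)
Step 10: pour(C -> A) -> (A=3 B=10 C=1)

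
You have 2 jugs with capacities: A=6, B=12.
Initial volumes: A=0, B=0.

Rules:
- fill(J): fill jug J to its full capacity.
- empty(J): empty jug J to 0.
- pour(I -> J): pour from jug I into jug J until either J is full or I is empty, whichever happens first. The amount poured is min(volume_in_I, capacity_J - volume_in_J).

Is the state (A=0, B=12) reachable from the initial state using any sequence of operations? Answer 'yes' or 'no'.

Answer: yes

Derivation:
BFS from (A=0, B=0):
  1. fill(B) -> (A=0 B=12)
Target reached → yes.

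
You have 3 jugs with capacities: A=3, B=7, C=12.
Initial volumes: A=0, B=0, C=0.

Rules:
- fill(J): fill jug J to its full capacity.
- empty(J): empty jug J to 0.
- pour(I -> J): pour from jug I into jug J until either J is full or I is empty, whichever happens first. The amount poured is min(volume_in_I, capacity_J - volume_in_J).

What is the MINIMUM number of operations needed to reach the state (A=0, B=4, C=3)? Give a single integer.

BFS from (A=0, B=0, C=0). One shortest path:
  1. fill(B) -> (A=0 B=7 C=0)
  2. pour(B -> A) -> (A=3 B=4 C=0)
  3. pour(A -> C) -> (A=0 B=4 C=3)
Reached target in 3 moves.

Answer: 3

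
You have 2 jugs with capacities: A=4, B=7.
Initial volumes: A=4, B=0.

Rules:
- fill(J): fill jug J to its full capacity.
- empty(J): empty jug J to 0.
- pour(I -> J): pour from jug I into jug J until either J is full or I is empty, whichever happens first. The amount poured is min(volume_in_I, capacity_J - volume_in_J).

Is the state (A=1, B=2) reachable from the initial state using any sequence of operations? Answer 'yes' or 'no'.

Answer: no

Derivation:
BFS explored all 22 reachable states.
Reachable set includes: (0,0), (0,1), (0,2), (0,3), (0,4), (0,5), (0,6), (0,7), (1,0), (1,7), (2,0), (2,7) ...
Target (A=1, B=2) not in reachable set → no.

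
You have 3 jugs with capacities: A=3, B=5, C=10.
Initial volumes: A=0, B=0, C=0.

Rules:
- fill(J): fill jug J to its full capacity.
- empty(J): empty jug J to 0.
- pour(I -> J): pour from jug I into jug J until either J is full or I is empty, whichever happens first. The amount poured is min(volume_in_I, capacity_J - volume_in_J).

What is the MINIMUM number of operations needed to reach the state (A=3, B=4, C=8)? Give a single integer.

Answer: 7

Derivation:
BFS from (A=0, B=0, C=0). One shortest path:
  1. fill(C) -> (A=0 B=0 C=10)
  2. pour(C -> B) -> (A=0 B=5 C=5)
  3. pour(B -> A) -> (A=3 B=2 C=5)
  4. pour(A -> C) -> (A=0 B=2 C=8)
  5. pour(B -> A) -> (A=2 B=0 C=8)
  6. fill(B) -> (A=2 B=5 C=8)
  7. pour(B -> A) -> (A=3 B=4 C=8)
Reached target in 7 moves.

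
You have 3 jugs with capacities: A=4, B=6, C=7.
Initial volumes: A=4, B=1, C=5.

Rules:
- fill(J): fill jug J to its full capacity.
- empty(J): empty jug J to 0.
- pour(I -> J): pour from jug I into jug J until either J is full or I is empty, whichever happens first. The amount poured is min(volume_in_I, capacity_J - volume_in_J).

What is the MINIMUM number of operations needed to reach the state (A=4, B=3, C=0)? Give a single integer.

BFS from (A=4, B=1, C=5). One shortest path:
  1. pour(A -> B) -> (A=0 B=5 C=5)
  2. fill(A) -> (A=4 B=5 C=5)
  3. pour(B -> C) -> (A=4 B=3 C=7)
  4. empty(C) -> (A=4 B=3 C=0)
Reached target in 4 moves.

Answer: 4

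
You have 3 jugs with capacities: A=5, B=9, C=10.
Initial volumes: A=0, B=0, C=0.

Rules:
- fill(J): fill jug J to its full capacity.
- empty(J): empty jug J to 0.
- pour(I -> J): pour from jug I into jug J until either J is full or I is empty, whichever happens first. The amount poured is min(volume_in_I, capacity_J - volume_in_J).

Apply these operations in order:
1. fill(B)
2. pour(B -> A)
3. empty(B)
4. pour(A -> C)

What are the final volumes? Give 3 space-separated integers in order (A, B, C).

Step 1: fill(B) -> (A=0 B=9 C=0)
Step 2: pour(B -> A) -> (A=5 B=4 C=0)
Step 3: empty(B) -> (A=5 B=0 C=0)
Step 4: pour(A -> C) -> (A=0 B=0 C=5)

Answer: 0 0 5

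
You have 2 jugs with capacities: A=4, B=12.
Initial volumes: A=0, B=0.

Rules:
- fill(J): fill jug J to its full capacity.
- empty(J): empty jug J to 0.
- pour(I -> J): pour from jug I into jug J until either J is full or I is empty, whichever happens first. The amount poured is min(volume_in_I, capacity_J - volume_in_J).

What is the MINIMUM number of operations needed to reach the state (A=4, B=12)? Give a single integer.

BFS from (A=0, B=0). One shortest path:
  1. fill(A) -> (A=4 B=0)
  2. fill(B) -> (A=4 B=12)
Reached target in 2 moves.

Answer: 2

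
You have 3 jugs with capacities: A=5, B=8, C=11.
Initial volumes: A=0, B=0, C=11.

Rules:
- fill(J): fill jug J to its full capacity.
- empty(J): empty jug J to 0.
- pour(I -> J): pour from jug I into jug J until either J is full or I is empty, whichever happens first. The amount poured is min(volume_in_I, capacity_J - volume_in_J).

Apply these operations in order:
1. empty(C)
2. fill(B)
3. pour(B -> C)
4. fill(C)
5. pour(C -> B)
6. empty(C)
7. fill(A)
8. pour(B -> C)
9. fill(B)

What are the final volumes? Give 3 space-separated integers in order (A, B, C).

Step 1: empty(C) -> (A=0 B=0 C=0)
Step 2: fill(B) -> (A=0 B=8 C=0)
Step 3: pour(B -> C) -> (A=0 B=0 C=8)
Step 4: fill(C) -> (A=0 B=0 C=11)
Step 5: pour(C -> B) -> (A=0 B=8 C=3)
Step 6: empty(C) -> (A=0 B=8 C=0)
Step 7: fill(A) -> (A=5 B=8 C=0)
Step 8: pour(B -> C) -> (A=5 B=0 C=8)
Step 9: fill(B) -> (A=5 B=8 C=8)

Answer: 5 8 8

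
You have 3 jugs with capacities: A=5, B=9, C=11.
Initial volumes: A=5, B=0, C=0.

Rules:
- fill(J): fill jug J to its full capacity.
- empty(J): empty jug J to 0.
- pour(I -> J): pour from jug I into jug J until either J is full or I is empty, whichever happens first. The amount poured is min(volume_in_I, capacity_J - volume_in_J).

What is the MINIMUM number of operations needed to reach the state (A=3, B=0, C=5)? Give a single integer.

BFS from (A=5, B=0, C=0). One shortest path:
  1. fill(B) -> (A=5 B=9 C=0)
  2. pour(A -> C) -> (A=0 B=9 C=5)
  3. fill(A) -> (A=5 B=9 C=5)
  4. pour(B -> C) -> (A=5 B=3 C=11)
  5. empty(C) -> (A=5 B=3 C=0)
  6. pour(A -> C) -> (A=0 B=3 C=5)
  7. pour(B -> A) -> (A=3 B=0 C=5)
Reached target in 7 moves.

Answer: 7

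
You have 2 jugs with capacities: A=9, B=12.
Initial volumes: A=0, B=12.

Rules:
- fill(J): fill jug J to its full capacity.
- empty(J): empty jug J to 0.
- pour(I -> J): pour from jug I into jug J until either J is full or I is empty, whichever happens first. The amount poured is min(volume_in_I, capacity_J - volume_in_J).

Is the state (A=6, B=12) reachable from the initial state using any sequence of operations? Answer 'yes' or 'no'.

Answer: yes

Derivation:
BFS from (A=0, B=12):
  1. fill(A) -> (A=9 B=12)
  2. empty(B) -> (A=9 B=0)
  3. pour(A -> B) -> (A=0 B=9)
  4. fill(A) -> (A=9 B=9)
  5. pour(A -> B) -> (A=6 B=12)
Target reached → yes.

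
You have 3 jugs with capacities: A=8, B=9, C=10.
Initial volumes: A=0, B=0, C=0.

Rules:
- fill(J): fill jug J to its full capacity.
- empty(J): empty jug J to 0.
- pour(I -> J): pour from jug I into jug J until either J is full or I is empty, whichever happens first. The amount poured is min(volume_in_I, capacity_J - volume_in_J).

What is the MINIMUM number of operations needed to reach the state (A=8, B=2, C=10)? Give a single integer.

BFS from (A=0, B=0, C=0). One shortest path:
  1. fill(C) -> (A=0 B=0 C=10)
  2. pour(C -> A) -> (A=8 B=0 C=2)
  3. pour(C -> B) -> (A=8 B=2 C=0)
  4. fill(C) -> (A=8 B=2 C=10)
Reached target in 4 moves.

Answer: 4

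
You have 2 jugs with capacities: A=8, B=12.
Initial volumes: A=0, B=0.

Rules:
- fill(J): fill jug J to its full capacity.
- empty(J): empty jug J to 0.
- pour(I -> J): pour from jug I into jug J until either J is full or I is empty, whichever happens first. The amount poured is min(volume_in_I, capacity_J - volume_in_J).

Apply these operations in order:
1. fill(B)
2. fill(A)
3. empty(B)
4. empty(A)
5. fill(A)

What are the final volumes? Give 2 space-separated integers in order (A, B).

Answer: 8 0

Derivation:
Step 1: fill(B) -> (A=0 B=12)
Step 2: fill(A) -> (A=8 B=12)
Step 3: empty(B) -> (A=8 B=0)
Step 4: empty(A) -> (A=0 B=0)
Step 5: fill(A) -> (A=8 B=0)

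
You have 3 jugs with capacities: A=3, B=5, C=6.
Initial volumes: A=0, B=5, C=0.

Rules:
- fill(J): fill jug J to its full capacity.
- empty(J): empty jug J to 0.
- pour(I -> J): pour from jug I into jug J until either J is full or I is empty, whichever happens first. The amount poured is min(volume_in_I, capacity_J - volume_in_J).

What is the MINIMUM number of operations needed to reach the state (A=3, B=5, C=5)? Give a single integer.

BFS from (A=0, B=5, C=0). One shortest path:
  1. fill(A) -> (A=3 B=5 C=0)
  2. pour(B -> C) -> (A=3 B=0 C=5)
  3. fill(B) -> (A=3 B=5 C=5)
Reached target in 3 moves.

Answer: 3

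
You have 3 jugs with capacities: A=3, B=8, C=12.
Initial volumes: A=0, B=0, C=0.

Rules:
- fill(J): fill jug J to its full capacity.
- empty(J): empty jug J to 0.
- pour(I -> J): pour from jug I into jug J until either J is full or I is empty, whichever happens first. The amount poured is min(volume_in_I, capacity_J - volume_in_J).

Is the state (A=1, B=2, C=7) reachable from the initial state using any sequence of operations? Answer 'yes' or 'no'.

BFS explored all 314 reachable states.
Reachable set includes: (0,0,0), (0,0,1), (0,0,2), (0,0,3), (0,0,4), (0,0,5), (0,0,6), (0,0,7), (0,0,8), (0,0,9), (0,0,10), (0,0,11) ...
Target (A=1, B=2, C=7) not in reachable set → no.

Answer: no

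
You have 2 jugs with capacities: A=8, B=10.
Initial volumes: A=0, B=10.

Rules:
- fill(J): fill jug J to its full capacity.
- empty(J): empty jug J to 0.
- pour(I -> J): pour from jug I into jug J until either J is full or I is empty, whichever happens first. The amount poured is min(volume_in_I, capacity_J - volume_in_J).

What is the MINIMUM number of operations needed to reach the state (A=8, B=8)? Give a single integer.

Answer: 4

Derivation:
BFS from (A=0, B=10). One shortest path:
  1. fill(A) -> (A=8 B=10)
  2. empty(B) -> (A=8 B=0)
  3. pour(A -> B) -> (A=0 B=8)
  4. fill(A) -> (A=8 B=8)
Reached target in 4 moves.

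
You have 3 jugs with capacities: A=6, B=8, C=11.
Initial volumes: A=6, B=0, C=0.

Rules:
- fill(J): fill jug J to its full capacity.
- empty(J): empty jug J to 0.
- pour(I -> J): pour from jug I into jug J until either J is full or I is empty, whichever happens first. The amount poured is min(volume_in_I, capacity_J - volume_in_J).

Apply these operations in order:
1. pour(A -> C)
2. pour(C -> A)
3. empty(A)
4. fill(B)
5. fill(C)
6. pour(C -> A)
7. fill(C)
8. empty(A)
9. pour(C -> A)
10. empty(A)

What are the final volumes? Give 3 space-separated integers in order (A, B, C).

Step 1: pour(A -> C) -> (A=0 B=0 C=6)
Step 2: pour(C -> A) -> (A=6 B=0 C=0)
Step 3: empty(A) -> (A=0 B=0 C=0)
Step 4: fill(B) -> (A=0 B=8 C=0)
Step 5: fill(C) -> (A=0 B=8 C=11)
Step 6: pour(C -> A) -> (A=6 B=8 C=5)
Step 7: fill(C) -> (A=6 B=8 C=11)
Step 8: empty(A) -> (A=0 B=8 C=11)
Step 9: pour(C -> A) -> (A=6 B=8 C=5)
Step 10: empty(A) -> (A=0 B=8 C=5)

Answer: 0 8 5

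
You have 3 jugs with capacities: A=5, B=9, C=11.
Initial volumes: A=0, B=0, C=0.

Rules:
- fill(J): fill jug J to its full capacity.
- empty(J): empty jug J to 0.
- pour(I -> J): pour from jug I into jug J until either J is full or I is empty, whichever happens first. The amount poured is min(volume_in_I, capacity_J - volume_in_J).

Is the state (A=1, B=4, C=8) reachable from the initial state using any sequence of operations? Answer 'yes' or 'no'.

Answer: no

Derivation:
BFS explored all 400 reachable states.
Reachable set includes: (0,0,0), (0,0,1), (0,0,2), (0,0,3), (0,0,4), (0,0,5), (0,0,6), (0,0,7), (0,0,8), (0,0,9), (0,0,10), (0,0,11) ...
Target (A=1, B=4, C=8) not in reachable set → no.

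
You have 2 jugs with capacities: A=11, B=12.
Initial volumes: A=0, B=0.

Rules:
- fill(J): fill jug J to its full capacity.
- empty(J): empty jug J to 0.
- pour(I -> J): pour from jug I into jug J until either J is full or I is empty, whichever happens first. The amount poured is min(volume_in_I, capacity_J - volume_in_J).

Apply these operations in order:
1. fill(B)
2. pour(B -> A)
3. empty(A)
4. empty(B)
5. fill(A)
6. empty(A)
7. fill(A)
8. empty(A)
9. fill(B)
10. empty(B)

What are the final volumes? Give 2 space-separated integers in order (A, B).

Step 1: fill(B) -> (A=0 B=12)
Step 2: pour(B -> A) -> (A=11 B=1)
Step 3: empty(A) -> (A=0 B=1)
Step 4: empty(B) -> (A=0 B=0)
Step 5: fill(A) -> (A=11 B=0)
Step 6: empty(A) -> (A=0 B=0)
Step 7: fill(A) -> (A=11 B=0)
Step 8: empty(A) -> (A=0 B=0)
Step 9: fill(B) -> (A=0 B=12)
Step 10: empty(B) -> (A=0 B=0)

Answer: 0 0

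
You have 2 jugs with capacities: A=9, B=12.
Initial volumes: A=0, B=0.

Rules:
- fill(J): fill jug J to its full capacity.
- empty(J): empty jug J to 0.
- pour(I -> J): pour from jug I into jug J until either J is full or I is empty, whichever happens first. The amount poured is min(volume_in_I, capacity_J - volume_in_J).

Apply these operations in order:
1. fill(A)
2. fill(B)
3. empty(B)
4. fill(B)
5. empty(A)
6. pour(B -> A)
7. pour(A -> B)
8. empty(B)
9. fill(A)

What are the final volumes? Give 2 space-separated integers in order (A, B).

Step 1: fill(A) -> (A=9 B=0)
Step 2: fill(B) -> (A=9 B=12)
Step 3: empty(B) -> (A=9 B=0)
Step 4: fill(B) -> (A=9 B=12)
Step 5: empty(A) -> (A=0 B=12)
Step 6: pour(B -> A) -> (A=9 B=3)
Step 7: pour(A -> B) -> (A=0 B=12)
Step 8: empty(B) -> (A=0 B=0)
Step 9: fill(A) -> (A=9 B=0)

Answer: 9 0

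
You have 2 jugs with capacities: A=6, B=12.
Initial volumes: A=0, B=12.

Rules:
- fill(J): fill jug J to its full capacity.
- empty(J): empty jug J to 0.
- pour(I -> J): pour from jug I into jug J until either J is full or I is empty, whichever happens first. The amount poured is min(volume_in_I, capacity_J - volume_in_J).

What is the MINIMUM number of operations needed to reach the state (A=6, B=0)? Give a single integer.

Answer: 2

Derivation:
BFS from (A=0, B=12). One shortest path:
  1. fill(A) -> (A=6 B=12)
  2. empty(B) -> (A=6 B=0)
Reached target in 2 moves.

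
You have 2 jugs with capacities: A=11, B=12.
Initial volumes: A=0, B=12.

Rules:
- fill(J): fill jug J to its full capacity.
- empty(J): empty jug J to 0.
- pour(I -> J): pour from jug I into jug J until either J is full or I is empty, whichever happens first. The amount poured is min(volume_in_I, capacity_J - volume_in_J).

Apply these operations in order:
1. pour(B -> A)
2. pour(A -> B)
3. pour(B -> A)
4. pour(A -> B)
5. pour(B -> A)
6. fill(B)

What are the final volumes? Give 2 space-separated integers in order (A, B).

Answer: 11 12

Derivation:
Step 1: pour(B -> A) -> (A=11 B=1)
Step 2: pour(A -> B) -> (A=0 B=12)
Step 3: pour(B -> A) -> (A=11 B=1)
Step 4: pour(A -> B) -> (A=0 B=12)
Step 5: pour(B -> A) -> (A=11 B=1)
Step 6: fill(B) -> (A=11 B=12)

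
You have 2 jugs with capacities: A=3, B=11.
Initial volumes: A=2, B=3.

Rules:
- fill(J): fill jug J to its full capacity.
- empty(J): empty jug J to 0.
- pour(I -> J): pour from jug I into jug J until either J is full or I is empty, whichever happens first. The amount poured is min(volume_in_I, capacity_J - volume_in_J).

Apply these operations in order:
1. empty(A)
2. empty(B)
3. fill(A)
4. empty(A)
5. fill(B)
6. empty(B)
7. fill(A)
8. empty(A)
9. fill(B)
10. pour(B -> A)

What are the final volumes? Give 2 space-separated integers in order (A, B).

Answer: 3 8

Derivation:
Step 1: empty(A) -> (A=0 B=3)
Step 2: empty(B) -> (A=0 B=0)
Step 3: fill(A) -> (A=3 B=0)
Step 4: empty(A) -> (A=0 B=0)
Step 5: fill(B) -> (A=0 B=11)
Step 6: empty(B) -> (A=0 B=0)
Step 7: fill(A) -> (A=3 B=0)
Step 8: empty(A) -> (A=0 B=0)
Step 9: fill(B) -> (A=0 B=11)
Step 10: pour(B -> A) -> (A=3 B=8)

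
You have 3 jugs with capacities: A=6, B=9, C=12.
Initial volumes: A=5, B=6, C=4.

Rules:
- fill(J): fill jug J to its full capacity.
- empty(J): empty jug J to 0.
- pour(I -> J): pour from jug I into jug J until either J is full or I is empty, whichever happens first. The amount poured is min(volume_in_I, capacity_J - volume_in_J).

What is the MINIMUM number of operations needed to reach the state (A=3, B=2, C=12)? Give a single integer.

BFS from (A=5, B=6, C=4). One shortest path:
  1. empty(C) -> (A=5 B=6 C=0)
  2. pour(A -> C) -> (A=0 B=6 C=5)
  3. fill(A) -> (A=6 B=6 C=5)
  4. pour(A -> B) -> (A=3 B=9 C=5)
  5. pour(B -> C) -> (A=3 B=2 C=12)
Reached target in 5 moves.

Answer: 5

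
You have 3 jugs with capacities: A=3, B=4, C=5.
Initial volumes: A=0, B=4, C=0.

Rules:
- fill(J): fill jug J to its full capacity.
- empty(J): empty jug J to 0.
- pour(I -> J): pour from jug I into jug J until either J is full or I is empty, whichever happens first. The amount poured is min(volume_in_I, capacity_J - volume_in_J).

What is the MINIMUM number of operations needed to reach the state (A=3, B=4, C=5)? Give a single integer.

Answer: 2

Derivation:
BFS from (A=0, B=4, C=0). One shortest path:
  1. fill(A) -> (A=3 B=4 C=0)
  2. fill(C) -> (A=3 B=4 C=5)
Reached target in 2 moves.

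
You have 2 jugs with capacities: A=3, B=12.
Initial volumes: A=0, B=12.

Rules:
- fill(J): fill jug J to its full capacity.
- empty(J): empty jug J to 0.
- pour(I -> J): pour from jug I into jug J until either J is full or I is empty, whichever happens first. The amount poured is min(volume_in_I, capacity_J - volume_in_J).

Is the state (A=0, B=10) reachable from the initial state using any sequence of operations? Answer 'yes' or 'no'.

Answer: no

Derivation:
BFS explored all 10 reachable states.
Reachable set includes: (0,0), (0,3), (0,6), (0,9), (0,12), (3,0), (3,3), (3,6), (3,9), (3,12)
Target (A=0, B=10) not in reachable set → no.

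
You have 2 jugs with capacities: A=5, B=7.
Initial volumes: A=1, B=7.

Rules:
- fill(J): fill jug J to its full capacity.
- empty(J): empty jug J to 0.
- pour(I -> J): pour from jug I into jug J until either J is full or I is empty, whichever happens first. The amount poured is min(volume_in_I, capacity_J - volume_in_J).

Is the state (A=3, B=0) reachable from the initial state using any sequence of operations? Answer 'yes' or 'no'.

BFS from (A=1, B=7):
  1. pour(B -> A) -> (A=5 B=3)
  2. empty(A) -> (A=0 B=3)
  3. pour(B -> A) -> (A=3 B=0)
Target reached → yes.

Answer: yes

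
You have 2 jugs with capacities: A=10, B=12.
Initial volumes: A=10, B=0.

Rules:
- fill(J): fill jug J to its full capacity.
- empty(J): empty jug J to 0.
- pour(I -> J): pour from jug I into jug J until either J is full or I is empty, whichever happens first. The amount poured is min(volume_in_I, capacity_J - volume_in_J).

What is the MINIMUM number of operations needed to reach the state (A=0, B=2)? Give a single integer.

BFS from (A=10, B=0). One shortest path:
  1. empty(A) -> (A=0 B=0)
  2. fill(B) -> (A=0 B=12)
  3. pour(B -> A) -> (A=10 B=2)
  4. empty(A) -> (A=0 B=2)
Reached target in 4 moves.

Answer: 4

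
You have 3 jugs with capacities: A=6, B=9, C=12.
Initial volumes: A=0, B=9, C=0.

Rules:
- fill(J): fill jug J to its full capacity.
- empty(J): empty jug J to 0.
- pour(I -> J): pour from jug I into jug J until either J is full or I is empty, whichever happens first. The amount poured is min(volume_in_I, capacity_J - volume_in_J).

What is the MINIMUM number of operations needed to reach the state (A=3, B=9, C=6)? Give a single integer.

BFS from (A=0, B=9, C=0). One shortest path:
  1. pour(B -> A) -> (A=6 B=3 C=0)
  2. pour(A -> C) -> (A=0 B=3 C=6)
  3. pour(B -> A) -> (A=3 B=0 C=6)
  4. fill(B) -> (A=3 B=9 C=6)
Reached target in 4 moves.

Answer: 4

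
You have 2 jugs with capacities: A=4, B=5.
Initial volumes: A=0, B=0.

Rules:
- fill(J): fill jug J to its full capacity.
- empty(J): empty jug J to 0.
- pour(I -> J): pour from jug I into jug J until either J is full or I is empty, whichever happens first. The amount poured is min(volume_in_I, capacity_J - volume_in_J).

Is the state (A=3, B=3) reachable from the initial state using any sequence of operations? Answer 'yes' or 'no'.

Answer: no

Derivation:
BFS explored all 18 reachable states.
Reachable set includes: (0,0), (0,1), (0,2), (0,3), (0,4), (0,5), (1,0), (1,5), (2,0), (2,5), (3,0), (3,5) ...
Target (A=3, B=3) not in reachable set → no.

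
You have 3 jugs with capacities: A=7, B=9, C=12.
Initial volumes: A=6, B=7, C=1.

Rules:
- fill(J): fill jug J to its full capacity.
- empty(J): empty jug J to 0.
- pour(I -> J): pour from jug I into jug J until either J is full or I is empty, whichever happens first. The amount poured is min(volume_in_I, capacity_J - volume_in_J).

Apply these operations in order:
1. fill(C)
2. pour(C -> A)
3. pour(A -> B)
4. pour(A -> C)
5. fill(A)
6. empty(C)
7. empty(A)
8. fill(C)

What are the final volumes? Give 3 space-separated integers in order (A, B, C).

Answer: 0 9 12

Derivation:
Step 1: fill(C) -> (A=6 B=7 C=12)
Step 2: pour(C -> A) -> (A=7 B=7 C=11)
Step 3: pour(A -> B) -> (A=5 B=9 C=11)
Step 4: pour(A -> C) -> (A=4 B=9 C=12)
Step 5: fill(A) -> (A=7 B=9 C=12)
Step 6: empty(C) -> (A=7 B=9 C=0)
Step 7: empty(A) -> (A=0 B=9 C=0)
Step 8: fill(C) -> (A=0 B=9 C=12)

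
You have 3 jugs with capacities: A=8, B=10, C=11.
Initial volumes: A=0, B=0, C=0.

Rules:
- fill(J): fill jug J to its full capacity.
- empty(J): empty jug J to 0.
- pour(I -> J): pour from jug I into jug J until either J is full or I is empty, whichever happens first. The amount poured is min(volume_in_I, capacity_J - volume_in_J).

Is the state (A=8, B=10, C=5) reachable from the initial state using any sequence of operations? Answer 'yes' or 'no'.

BFS from (A=0, B=0, C=0):
  1. fill(B) -> (A=0 B=10 C=0)
  2. fill(C) -> (A=0 B=10 C=11)
  3. pour(B -> A) -> (A=8 B=2 C=11)
  4. empty(A) -> (A=0 B=2 C=11)
  5. pour(B -> A) -> (A=2 B=0 C=11)
  6. fill(B) -> (A=2 B=10 C=11)
  7. pour(C -> A) -> (A=8 B=10 C=5)
Target reached → yes.

Answer: yes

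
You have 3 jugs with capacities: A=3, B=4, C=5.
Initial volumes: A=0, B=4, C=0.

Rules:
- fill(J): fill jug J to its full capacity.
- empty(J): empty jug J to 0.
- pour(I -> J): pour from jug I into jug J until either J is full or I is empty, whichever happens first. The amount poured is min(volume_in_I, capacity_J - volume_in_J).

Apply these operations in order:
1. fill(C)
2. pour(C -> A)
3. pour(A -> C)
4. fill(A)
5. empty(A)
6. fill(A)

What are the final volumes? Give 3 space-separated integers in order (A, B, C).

Step 1: fill(C) -> (A=0 B=4 C=5)
Step 2: pour(C -> A) -> (A=3 B=4 C=2)
Step 3: pour(A -> C) -> (A=0 B=4 C=5)
Step 4: fill(A) -> (A=3 B=4 C=5)
Step 5: empty(A) -> (A=0 B=4 C=5)
Step 6: fill(A) -> (A=3 B=4 C=5)

Answer: 3 4 5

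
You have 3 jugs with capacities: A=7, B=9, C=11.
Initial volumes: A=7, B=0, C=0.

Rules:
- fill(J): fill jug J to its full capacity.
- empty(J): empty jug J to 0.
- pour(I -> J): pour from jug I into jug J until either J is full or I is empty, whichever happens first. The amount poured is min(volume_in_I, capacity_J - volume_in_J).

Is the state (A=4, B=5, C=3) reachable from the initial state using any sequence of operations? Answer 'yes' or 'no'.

Answer: no

Derivation:
BFS explored all 480 reachable states.
Reachable set includes: (0,0,0), (0,0,1), (0,0,2), (0,0,3), (0,0,4), (0,0,5), (0,0,6), (0,0,7), (0,0,8), (0,0,9), (0,0,10), (0,0,11) ...
Target (A=4, B=5, C=3) not in reachable set → no.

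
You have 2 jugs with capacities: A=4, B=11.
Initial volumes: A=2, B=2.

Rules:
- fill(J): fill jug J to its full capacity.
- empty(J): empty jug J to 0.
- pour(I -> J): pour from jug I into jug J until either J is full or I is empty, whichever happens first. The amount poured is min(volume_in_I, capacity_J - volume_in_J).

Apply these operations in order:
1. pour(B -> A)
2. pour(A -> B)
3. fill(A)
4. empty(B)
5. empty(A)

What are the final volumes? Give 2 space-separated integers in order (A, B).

Answer: 0 0

Derivation:
Step 1: pour(B -> A) -> (A=4 B=0)
Step 2: pour(A -> B) -> (A=0 B=4)
Step 3: fill(A) -> (A=4 B=4)
Step 4: empty(B) -> (A=4 B=0)
Step 5: empty(A) -> (A=0 B=0)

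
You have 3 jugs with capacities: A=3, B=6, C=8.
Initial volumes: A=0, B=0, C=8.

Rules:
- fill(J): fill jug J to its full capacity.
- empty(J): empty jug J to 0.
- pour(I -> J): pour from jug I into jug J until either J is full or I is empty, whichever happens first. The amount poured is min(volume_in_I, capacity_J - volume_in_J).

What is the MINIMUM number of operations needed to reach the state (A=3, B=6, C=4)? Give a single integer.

BFS from (A=0, B=0, C=8). One shortest path:
  1. fill(A) -> (A=3 B=0 C=8)
  2. pour(C -> B) -> (A=3 B=6 C=2)
  3. empty(B) -> (A=3 B=0 C=2)
  4. pour(C -> B) -> (A=3 B=2 C=0)
  5. fill(C) -> (A=3 B=2 C=8)
  6. pour(C -> B) -> (A=3 B=6 C=4)
Reached target in 6 moves.

Answer: 6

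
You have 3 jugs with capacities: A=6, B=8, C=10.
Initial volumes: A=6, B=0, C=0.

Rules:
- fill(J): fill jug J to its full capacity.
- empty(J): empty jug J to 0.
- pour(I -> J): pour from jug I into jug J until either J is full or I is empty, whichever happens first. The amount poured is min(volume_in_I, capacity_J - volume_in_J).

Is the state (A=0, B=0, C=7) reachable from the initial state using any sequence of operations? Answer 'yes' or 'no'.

BFS explored all 96 reachable states.
Reachable set includes: (0,0,0), (0,0,2), (0,0,4), (0,0,6), (0,0,8), (0,0,10), (0,2,0), (0,2,2), (0,2,4), (0,2,6), (0,2,8), (0,2,10) ...
Target (A=0, B=0, C=7) not in reachable set → no.

Answer: no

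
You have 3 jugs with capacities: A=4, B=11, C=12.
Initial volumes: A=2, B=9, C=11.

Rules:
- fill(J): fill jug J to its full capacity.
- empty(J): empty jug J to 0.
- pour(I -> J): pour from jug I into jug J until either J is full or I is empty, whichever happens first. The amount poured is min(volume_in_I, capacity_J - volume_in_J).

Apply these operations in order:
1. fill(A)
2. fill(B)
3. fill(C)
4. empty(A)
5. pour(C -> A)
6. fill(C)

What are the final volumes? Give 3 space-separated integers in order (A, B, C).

Answer: 4 11 12

Derivation:
Step 1: fill(A) -> (A=4 B=9 C=11)
Step 2: fill(B) -> (A=4 B=11 C=11)
Step 3: fill(C) -> (A=4 B=11 C=12)
Step 4: empty(A) -> (A=0 B=11 C=12)
Step 5: pour(C -> A) -> (A=4 B=11 C=8)
Step 6: fill(C) -> (A=4 B=11 C=12)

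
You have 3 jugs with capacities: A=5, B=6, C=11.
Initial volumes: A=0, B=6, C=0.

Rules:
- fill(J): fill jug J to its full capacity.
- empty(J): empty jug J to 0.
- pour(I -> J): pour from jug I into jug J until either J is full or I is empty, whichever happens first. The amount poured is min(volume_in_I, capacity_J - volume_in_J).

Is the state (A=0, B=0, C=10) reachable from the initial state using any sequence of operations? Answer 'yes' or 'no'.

BFS from (A=0, B=6, C=0):
  1. fill(A) -> (A=5 B=6 C=0)
  2. empty(B) -> (A=5 B=0 C=0)
  3. pour(A -> C) -> (A=0 B=0 C=5)
  4. fill(A) -> (A=5 B=0 C=5)
  5. pour(A -> C) -> (A=0 B=0 C=10)
Target reached → yes.

Answer: yes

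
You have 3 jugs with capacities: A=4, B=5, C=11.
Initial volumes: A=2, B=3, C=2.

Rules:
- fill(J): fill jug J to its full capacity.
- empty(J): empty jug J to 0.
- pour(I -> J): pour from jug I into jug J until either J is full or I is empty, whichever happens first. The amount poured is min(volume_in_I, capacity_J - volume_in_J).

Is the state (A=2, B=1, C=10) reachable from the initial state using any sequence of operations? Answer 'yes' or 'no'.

BFS explored all 241 reachable states.
Reachable set includes: (0,0,0), (0,0,1), (0,0,2), (0,0,3), (0,0,4), (0,0,5), (0,0,6), (0,0,7), (0,0,8), (0,0,9), (0,0,10), (0,0,11) ...
Target (A=2, B=1, C=10) not in reachable set → no.

Answer: no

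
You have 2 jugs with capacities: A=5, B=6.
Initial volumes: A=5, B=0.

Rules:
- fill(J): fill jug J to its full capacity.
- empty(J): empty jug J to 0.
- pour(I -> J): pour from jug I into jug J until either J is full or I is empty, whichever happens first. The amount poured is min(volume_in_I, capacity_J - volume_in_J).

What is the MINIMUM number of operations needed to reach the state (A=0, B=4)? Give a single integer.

BFS from (A=5, B=0). One shortest path:
  1. pour(A -> B) -> (A=0 B=5)
  2. fill(A) -> (A=5 B=5)
  3. pour(A -> B) -> (A=4 B=6)
  4. empty(B) -> (A=4 B=0)
  5. pour(A -> B) -> (A=0 B=4)
Reached target in 5 moves.

Answer: 5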